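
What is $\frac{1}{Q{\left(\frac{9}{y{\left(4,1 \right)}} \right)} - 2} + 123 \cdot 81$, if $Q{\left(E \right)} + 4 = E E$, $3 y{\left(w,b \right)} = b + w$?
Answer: $\frac{5768602}{579} \approx 9963.0$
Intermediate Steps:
$y{\left(w,b \right)} = \frac{b}{3} + \frac{w}{3}$ ($y{\left(w,b \right)} = \frac{b + w}{3} = \frac{b}{3} + \frac{w}{3}$)
$Q{\left(E \right)} = -4 + E^{2}$ ($Q{\left(E \right)} = -4 + E E = -4 + E^{2}$)
$\frac{1}{Q{\left(\frac{9}{y{\left(4,1 \right)}} \right)} - 2} + 123 \cdot 81 = \frac{1}{\left(-4 + \left(\frac{9}{\frac{1}{3} \cdot 1 + \frac{1}{3} \cdot 4}\right)^{2}\right) - 2} + 123 \cdot 81 = \frac{1}{\left(-4 + \left(\frac{9}{\frac{1}{3} + \frac{4}{3}}\right)^{2}\right) - 2} + 9963 = \frac{1}{\left(-4 + \left(\frac{9}{\frac{5}{3}}\right)^{2}\right) - 2} + 9963 = \frac{1}{\left(-4 + \left(9 \cdot \frac{3}{5}\right)^{2}\right) - 2} + 9963 = \frac{1}{\left(-4 + \left(\frac{27}{5}\right)^{2}\right) - 2} + 9963 = \frac{1}{\left(-4 + \frac{729}{25}\right) - 2} + 9963 = \frac{1}{\frac{629}{25} - 2} + 9963 = \frac{1}{\frac{579}{25}} + 9963 = \frac{25}{579} + 9963 = \frac{5768602}{579}$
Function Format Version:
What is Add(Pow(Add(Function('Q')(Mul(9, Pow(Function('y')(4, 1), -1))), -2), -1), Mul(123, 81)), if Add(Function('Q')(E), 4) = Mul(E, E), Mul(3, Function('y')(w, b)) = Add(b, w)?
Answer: Rational(5768602, 579) ≈ 9963.0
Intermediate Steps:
Function('y')(w, b) = Add(Mul(Rational(1, 3), b), Mul(Rational(1, 3), w)) (Function('y')(w, b) = Mul(Rational(1, 3), Add(b, w)) = Add(Mul(Rational(1, 3), b), Mul(Rational(1, 3), w)))
Function('Q')(E) = Add(-4, Pow(E, 2)) (Function('Q')(E) = Add(-4, Mul(E, E)) = Add(-4, Pow(E, 2)))
Add(Pow(Add(Function('Q')(Mul(9, Pow(Function('y')(4, 1), -1))), -2), -1), Mul(123, 81)) = Add(Pow(Add(Add(-4, Pow(Mul(9, Pow(Add(Mul(Rational(1, 3), 1), Mul(Rational(1, 3), 4)), -1)), 2)), -2), -1), Mul(123, 81)) = Add(Pow(Add(Add(-4, Pow(Mul(9, Pow(Add(Rational(1, 3), Rational(4, 3)), -1)), 2)), -2), -1), 9963) = Add(Pow(Add(Add(-4, Pow(Mul(9, Pow(Rational(5, 3), -1)), 2)), -2), -1), 9963) = Add(Pow(Add(Add(-4, Pow(Mul(9, Rational(3, 5)), 2)), -2), -1), 9963) = Add(Pow(Add(Add(-4, Pow(Rational(27, 5), 2)), -2), -1), 9963) = Add(Pow(Add(Add(-4, Rational(729, 25)), -2), -1), 9963) = Add(Pow(Add(Rational(629, 25), -2), -1), 9963) = Add(Pow(Rational(579, 25), -1), 9963) = Add(Rational(25, 579), 9963) = Rational(5768602, 579)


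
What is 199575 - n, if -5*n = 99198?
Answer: 1097073/5 ≈ 2.1941e+5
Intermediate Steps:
n = -99198/5 (n = -⅕*99198 = -99198/5 ≈ -19840.)
199575 - n = 199575 - 1*(-99198/5) = 199575 + 99198/5 = 1097073/5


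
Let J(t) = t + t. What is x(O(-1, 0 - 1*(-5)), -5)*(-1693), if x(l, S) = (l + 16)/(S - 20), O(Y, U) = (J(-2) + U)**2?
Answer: 28781/25 ≈ 1151.2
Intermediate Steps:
J(t) = 2*t
O(Y, U) = (-4 + U)**2 (O(Y, U) = (2*(-2) + U)**2 = (-4 + U)**2)
x(l, S) = (16 + l)/(-20 + S)
x(O(-1, 0 - 1*(-5)), -5)*(-1693) = ((16 + (-4 + (0 - 1*(-5)))**2)/(-20 - 5))*(-1693) = ((16 + (-4 + (0 + 5))**2)/(-25))*(-1693) = -(16 + (-4 + 5)**2)/25*(-1693) = -(16 + 1**2)/25*(-1693) = -(16 + 1)/25*(-1693) = -1/25*17*(-1693) = -17/25*(-1693) = 28781/25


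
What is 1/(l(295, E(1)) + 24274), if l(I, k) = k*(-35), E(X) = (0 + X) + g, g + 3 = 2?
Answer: 1/24274 ≈ 4.1196e-5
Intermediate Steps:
g = -1 (g = -3 + 2 = -1)
E(X) = -1 + X (E(X) = (0 + X) - 1 = X - 1 = -1 + X)
l(I, k) = -35*k
1/(l(295, E(1)) + 24274) = 1/(-35*(-1 + 1) + 24274) = 1/(-35*0 + 24274) = 1/(0 + 24274) = 1/24274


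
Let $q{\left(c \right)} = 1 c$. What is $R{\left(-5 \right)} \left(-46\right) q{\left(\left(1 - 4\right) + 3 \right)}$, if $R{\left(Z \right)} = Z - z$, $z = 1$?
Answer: $0$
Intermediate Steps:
$q{\left(c \right)} = c$
$R{\left(Z \right)} = -1 + Z$ ($R{\left(Z \right)} = Z - 1 = -1 + Z$)
$R{\left(-5 \right)} \left(-46\right) q{\left(\left(1 - 4\right) + 3 \right)} = \left(-1 - 5\right) \left(-46\right) \left(\left(1 - 4\right) + 3\right) = \left(-6\right) \left(-46\right) \left(-3 + 3\right) = 276 \cdot 0 = 0$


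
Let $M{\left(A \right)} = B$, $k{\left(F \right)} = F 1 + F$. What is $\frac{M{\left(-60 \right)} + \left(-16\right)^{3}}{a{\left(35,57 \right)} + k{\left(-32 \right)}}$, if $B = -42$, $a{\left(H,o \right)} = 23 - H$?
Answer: $\frac{2069}{38} \approx 54.447$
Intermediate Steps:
$k{\left(F \right)} = 2 F$ ($k{\left(F \right)} = F + F = 2 F$)
$M{\left(A \right)} = -42$
$\frac{M{\left(-60 \right)} + \left(-16\right)^{3}}{a{\left(35,57 \right)} + k{\left(-32 \right)}} = \frac{-42 + \left(-16\right)^{3}}{\left(23 - 35\right) + 2 \left(-32\right)} = \frac{-42 - 4096}{\left(23 - 35\right) - 64} = - \frac{4138}{-12 - 64} = - \frac{4138}{-76} = \left(-4138\right) \left(- \frac{1}{76}\right) = \frac{2069}{38}$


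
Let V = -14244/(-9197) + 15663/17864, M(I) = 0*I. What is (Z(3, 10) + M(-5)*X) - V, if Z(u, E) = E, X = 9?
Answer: 1244444653/164295208 ≈ 7.5744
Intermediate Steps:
M(I) = 0
V = 398507427/164295208 (V = -14244*(-1/9197) + 15663*(1/17864) = 14244/9197 + 15663/17864 = 398507427/164295208 ≈ 2.4256)
(Z(3, 10) + M(-5)*X) - V = (10 + 0*9) - 1*398507427/164295208 = (10 + 0) - 398507427/164295208 = 10 - 398507427/164295208 = 1244444653/164295208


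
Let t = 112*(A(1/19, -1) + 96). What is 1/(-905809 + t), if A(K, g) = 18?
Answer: -1/893041 ≈ -1.1198e-6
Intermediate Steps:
t = 12768 (t = 112*(18 + 96) = 112*114 = 12768)
1/(-905809 + t) = 1/(-905809 + 12768) = 1/(-893041) = -1/893041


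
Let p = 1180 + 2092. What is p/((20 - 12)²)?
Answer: 409/8 ≈ 51.125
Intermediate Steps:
p = 3272
p/((20 - 12)²) = 3272/((20 - 12)²) = 3272/(8²) = 3272/64 = 3272*(1/64) = 409/8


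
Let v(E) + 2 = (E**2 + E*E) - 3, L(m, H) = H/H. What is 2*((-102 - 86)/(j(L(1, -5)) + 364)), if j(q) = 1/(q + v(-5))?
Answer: -17296/16745 ≈ -1.0329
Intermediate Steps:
L(m, H) = 1
v(E) = -5 + 2*E**2 (v(E) = -2 + ((E**2 + E*E) - 3) = -2 + ((E**2 + E**2) - 3) = -2 + (2*E**2 - 3) = -2 + (-3 + 2*E**2) = -5 + 2*E**2)
j(q) = 1/(45 + q) (j(q) = 1/(q + (-5 + 2*(-5)**2)) = 1/(q + (-5 + 2*25)) = 1/(q + (-5 + 50)) = 1/(q + 45) = 1/(45 + q))
2*((-102 - 86)/(j(L(1, -5)) + 364)) = 2*((-102 - 86)/(1/(45 + 1) + 364)) = 2*(-188/(1/46 + 364)) = 2*(-188/16745/46) = 2*(-188*46/16745) = 2*(-8648/16745) = -17296/16745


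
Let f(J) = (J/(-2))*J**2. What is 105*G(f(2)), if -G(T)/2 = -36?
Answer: 7560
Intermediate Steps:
f(J) = -J**3/2 (f(J) = (J*(-1/2))*J**2 = (-J/2)*J**2 = -J**3/2)
G(T) = 72 (G(T) = -2*(-36) = 72)
105*G(f(2)) = 105*72 = 7560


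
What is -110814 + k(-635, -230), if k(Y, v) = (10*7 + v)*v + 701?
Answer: -73313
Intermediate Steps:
k(Y, v) = 701 + v*(70 + v) (k(Y, v) = (70 + v)*v + 701 = v*(70 + v) + 701 = 701 + v*(70 + v))
-110814 + k(-635, -230) = -110814 + (701 + (-230)**2 + 70*(-230)) = -110814 + (701 + 52900 - 16100) = -110814 + 37501 = -73313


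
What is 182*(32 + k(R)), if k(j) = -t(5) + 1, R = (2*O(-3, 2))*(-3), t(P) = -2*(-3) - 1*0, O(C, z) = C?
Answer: 4914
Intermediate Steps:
t(P) = 6 (t(P) = 6 + 0 = 6)
R = 18 (R = (2*(-3))*(-3) = -6*(-3) = 18)
k(j) = -5 (k(j) = -1*6 + 1 = -6 + 1 = -5)
182*(32 + k(R)) = 182*(32 - 5) = 182*27 = 4914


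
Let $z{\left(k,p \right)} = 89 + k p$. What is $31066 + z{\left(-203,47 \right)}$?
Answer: $21614$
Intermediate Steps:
$31066 + z{\left(-203,47 \right)} = 31066 + \left(89 - 9541\right) = 31066 - 9452 = 21614$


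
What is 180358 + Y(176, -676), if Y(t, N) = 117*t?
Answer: 200950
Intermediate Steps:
180358 + Y(176, -676) = 180358 + 117*176 = 180358 + 20592 = 200950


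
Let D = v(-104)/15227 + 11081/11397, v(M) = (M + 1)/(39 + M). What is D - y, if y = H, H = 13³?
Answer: -24771713654749/11280237735 ≈ -2196.0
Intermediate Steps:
v(M) = (1 + M)/(39 + M)
H = 2197
D = 10968649046/11280237735 (D = ((1 - 104)/(39 - 104))/15227 + 11081/11397 = (-103/(-65))*(1/15227) + 11081*(1/11397) = -1/65*(-103)*(1/15227) + 11081/11397 = (103/65)*(1/15227) + 11081/11397 = 103/989755 + 11081/11397 = 10968649046/11280237735 ≈ 0.97238)
y = 2197
D - y = 10968649046/11280237735 - 1*2197 = 10968649046/11280237735 - 2197 = -24771713654749/11280237735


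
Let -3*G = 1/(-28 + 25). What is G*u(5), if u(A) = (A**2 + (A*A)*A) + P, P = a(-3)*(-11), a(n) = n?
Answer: 61/3 ≈ 20.333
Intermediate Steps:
G = 1/9 (G = -1/(3*(-28 + 25)) = -1/3/(-3) = -1/3*(-1/3) = 1/9 ≈ 0.11111)
P = 33 (P = -3*(-11) = 33)
u(A) = 33 + A**2 + A**3 (u(A) = (A**2 + (A*A)*A) + 33 = (A**2 + A**2*A) + 33 = (A**2 + A**3) + 33 = 33 + A**2 + A**3)
G*u(5) = (33 + 5**2 + 5**3)/9 = (33 + 25 + 125)/9 = (1/9)*183 = 61/3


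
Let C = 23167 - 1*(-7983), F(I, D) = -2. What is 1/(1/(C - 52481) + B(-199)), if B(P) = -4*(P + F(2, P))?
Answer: 21331/17150123 ≈ 0.0012438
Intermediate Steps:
C = 31150 (C = 23167 + 7983 = 31150)
B(P) = 8 - 4*P (B(P) = -4*(P - 2) = -4*(-2 + P) = -(-8 + 4*P) = 8 - 4*P)
1/(1/(C - 52481) + B(-199)) = 1/(1/(31150 - 52481) + (8 - 4*(-199))) = 1/(1/(-21331) + (8 + 796)) = 1/(-1/21331 + 804) = 1/(17150123/21331) = 21331/17150123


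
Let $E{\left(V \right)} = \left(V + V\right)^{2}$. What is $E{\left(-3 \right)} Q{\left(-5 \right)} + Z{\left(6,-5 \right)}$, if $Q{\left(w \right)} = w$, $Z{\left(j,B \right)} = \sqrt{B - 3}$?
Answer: $-180 + 2 i \sqrt{2} \approx -180.0 + 2.8284 i$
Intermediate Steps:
$Z{\left(j,B \right)} = \sqrt{-3 + B}$
$E{\left(V \right)} = 4 V^{2}$ ($E{\left(V \right)} = \left(2 V\right)^{2} = 4 V^{2}$)
$E{\left(-3 \right)} Q{\left(-5 \right)} + Z{\left(6,-5 \right)} = 4 \left(-3\right)^{2} \left(-5\right) + \sqrt{-3 - 5} = 4 \cdot 9 \left(-5\right) + \sqrt{-8} = 36 \left(-5\right) + 2 i \sqrt{2} = -180 + 2 i \sqrt{2}$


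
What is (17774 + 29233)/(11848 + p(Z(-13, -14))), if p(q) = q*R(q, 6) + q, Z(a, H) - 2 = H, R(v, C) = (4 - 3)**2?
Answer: 47007/11824 ≈ 3.9756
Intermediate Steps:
R(v, C) = 1 (R(v, C) = 1**2 = 1)
Z(a, H) = 2 + H
p(q) = 2*q (p(q) = q*1 + q = q + q = 2*q)
(17774 + 29233)/(11848 + p(Z(-13, -14))) = (17774 + 29233)/(11848 + 2*(2 - 14)) = 47007/(11848 + 2*(-12)) = 47007/(11848 - 24) = 47007/11824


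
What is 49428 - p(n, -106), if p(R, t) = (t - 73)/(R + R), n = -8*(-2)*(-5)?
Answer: 7908301/160 ≈ 49427.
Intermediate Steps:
n = -80 (n = -2*(-8)*(-5) = 16*(-5) = -80)
p(R, t) = (-73 + t)/(2*R) (p(R, t) = (-73 + t)/((2*R)) = (-73 + t)*(1/(2*R)) = (-73 + t)/(2*R))
49428 - p(n, -106) = 49428 - (-73 - 106)/(2*(-80)) = 49428 - (-1)*(-179)/(2*80) = 49428 - 1*179/160 = 49428 - 179/160 = 7908301/160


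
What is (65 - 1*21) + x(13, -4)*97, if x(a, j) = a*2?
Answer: 2566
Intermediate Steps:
x(a, j) = 2*a
(65 - 1*21) + x(13, -4)*97 = (65 - 1*21) + (2*13)*97 = (65 - 21) + 26*97 = 44 + 2522 = 2566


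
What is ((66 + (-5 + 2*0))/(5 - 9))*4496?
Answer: -68564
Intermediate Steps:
((66 + (-5 + 2*0))/(5 - 9))*4496 = ((66 + (-5 + 0))/(-4))*4496 = ((66 - 5)*(-¼))*4496 = (61*(-¼))*4496 = -61/4*4496 = -68564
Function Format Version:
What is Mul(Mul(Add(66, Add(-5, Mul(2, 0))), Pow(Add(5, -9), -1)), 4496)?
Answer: -68564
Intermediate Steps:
Mul(Mul(Add(66, Add(-5, Mul(2, 0))), Pow(Add(5, -9), -1)), 4496) = Mul(Mul(Add(66, Add(-5, 0)), Pow(-4, -1)), 4496) = Mul(Mul(Add(66, -5), Rational(-1, 4)), 4496) = Mul(Mul(61, Rational(-1, 4)), 4496) = Mul(Rational(-61, 4), 4496) = -68564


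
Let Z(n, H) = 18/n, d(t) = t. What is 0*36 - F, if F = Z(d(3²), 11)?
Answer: -2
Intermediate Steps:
F = 2 (F = 18/(3²) = 18/9 = 18*(⅑) = 2)
0*36 - F = 0*36 - 1*2 = 0 - 2 = -2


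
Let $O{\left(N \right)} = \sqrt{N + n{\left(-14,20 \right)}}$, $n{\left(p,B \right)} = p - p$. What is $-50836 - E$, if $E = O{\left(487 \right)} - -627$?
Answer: $-51463 - \sqrt{487} \approx -51485.0$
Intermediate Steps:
$n{\left(p,B \right)} = 0$
$O{\left(N \right)} = \sqrt{N}$ ($O{\left(N \right)} = \sqrt{N + 0} = \sqrt{N}$)
$E = 627 + \sqrt{487}$ ($E = \sqrt{487} - -627 = \sqrt{487} + 627 = 627 + \sqrt{487} \approx 649.07$)
$-50836 - E = -50836 - \left(627 + \sqrt{487}\right) = -51463 - \sqrt{487}$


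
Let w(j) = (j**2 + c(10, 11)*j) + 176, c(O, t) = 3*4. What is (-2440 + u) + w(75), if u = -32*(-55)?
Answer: 6021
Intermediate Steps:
c(O, t) = 12
w(j) = 176 + j**2 + 12*j (w(j) = (j**2 + 12*j) + 176 = 176 + j**2 + 12*j)
u = 1760
(-2440 + u) + w(75) = (-2440 + 1760) + (176 + 75**2 + 12*75) = -680 + (176 + 5625 + 900) = -680 + 6701 = 6021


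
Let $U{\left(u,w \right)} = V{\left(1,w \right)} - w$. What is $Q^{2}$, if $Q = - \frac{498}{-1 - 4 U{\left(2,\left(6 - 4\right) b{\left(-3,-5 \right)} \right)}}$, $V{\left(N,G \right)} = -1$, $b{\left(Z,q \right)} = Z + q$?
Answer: $\frac{248004}{3721} \approx 66.65$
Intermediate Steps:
$U{\left(u,w \right)} = -1 - w$
$Q = \frac{498}{61}$ ($Q = - \frac{498}{-1 - 4 \left(-1 - \left(6 - 4\right) \left(-3 - 5\right)\right)} = - \frac{498}{-1 - 4 \left(-1 - 2 \left(-8\right)\right)} = - \frac{498}{-1 - 4 \left(-1 - -16\right)} = - \frac{498}{-1 - 4 \left(-1 + 16\right)} = - \frac{498}{-1 - 60} = - \frac{498}{-61} = \left(-498\right) \left(- \frac{1}{61}\right) = \frac{498}{61} \approx 8.1639$)
$Q^{2} = \left(\frac{498}{61}\right)^{2} = \frac{248004}{3721}$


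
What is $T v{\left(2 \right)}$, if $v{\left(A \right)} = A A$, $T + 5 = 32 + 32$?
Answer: $236$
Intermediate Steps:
$T = 59$ ($T = -5 + \left(32 + 32\right) = -5 + 64 = 59$)
$v{\left(A \right)} = A^{2}$
$T v{\left(2 \right)} = 59 \cdot 2^{2} = 59 \cdot 4 = 236$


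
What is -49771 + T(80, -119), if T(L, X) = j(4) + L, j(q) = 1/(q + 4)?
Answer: -397527/8 ≈ -49691.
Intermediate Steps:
j(q) = 1/(4 + q)
T(L, X) = ⅛ + L (T(L, X) = 1/(4 + 4) + L = 1/8 + L = ⅛ + L)
-49771 + T(80, -119) = -49771 + (⅛ + 80) = -49771 + 641/8 = -397527/8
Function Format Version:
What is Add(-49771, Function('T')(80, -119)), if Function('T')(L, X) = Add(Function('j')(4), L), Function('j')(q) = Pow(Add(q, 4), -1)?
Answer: Rational(-397527, 8) ≈ -49691.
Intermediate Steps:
Function('j')(q) = Pow(Add(4, q), -1)
Function('T')(L, X) = Add(Rational(1, 8), L) (Function('T')(L, X) = Add(Pow(Add(4, 4), -1), L) = Add(Pow(8, -1), L) = Add(Rational(1, 8), L))
Add(-49771, Function('T')(80, -119)) = Add(-49771, Add(Rational(1, 8), 80)) = Add(-49771, Rational(641, 8)) = Rational(-397527, 8)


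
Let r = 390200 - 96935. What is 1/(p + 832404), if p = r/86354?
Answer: 86354/71881708281 ≈ 1.2013e-6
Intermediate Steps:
r = 293265
p = 293265/86354 ≈ 3.3961
1/(p + 832404) = 1/(293265/86354 + 832404) = 1/(71881708281/86354) = 86354/71881708281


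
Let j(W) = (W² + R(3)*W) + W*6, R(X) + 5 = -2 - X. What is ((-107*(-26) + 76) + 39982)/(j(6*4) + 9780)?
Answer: 238/57 ≈ 4.1754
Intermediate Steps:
R(X) = -7 - X (R(X) = -5 + (-2 - X) = -7 - X)
j(W) = W² - 4*W (j(W) = (W² + (-7 - 1*3)*W) + W*6 = (W² + (-7 - 3)*W) + 6*W = (W² - 10*W) + 6*W = W² - 4*W)
((-107*(-26) + 76) + 39982)/(j(6*4) + 9780) = ((-107*(-26) + 76) + 39982)/((6*4)*(-4 + 6*4) + 9780) = ((2782 + 76) + 39982)/(24*(-4 + 24) + 9780) = (2858 + 39982)/(24*20 + 9780) = 42840/(480 + 9780) = 42840/10260 = 42840*(1/10260) = 238/57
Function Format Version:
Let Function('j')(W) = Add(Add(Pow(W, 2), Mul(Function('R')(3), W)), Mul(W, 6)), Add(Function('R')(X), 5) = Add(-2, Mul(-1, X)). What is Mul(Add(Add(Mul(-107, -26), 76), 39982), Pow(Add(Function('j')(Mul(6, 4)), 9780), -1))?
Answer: Rational(238, 57) ≈ 4.1754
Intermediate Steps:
Function('R')(X) = Add(-7, Mul(-1, X)) (Function('R')(X) = Add(-5, Add(-2, Mul(-1, X))) = Add(-7, Mul(-1, X)))
Function('j')(W) = Add(Pow(W, 2), Mul(-4, W)) (Function('j')(W) = Add(Add(Pow(W, 2), Mul(Add(-7, Mul(-1, 3)), W)), Mul(W, 6)) = Add(Add(Pow(W, 2), Mul(Add(-7, -3), W)), Mul(6, W)) = Add(Add(Pow(W, 2), Mul(-10, W)), Mul(6, W)) = Add(Pow(W, 2), Mul(-4, W)))
Mul(Add(Add(Mul(-107, -26), 76), 39982), Pow(Add(Function('j')(Mul(6, 4)), 9780), -1)) = Mul(Add(Add(Mul(-107, -26), 76), 39982), Pow(Add(Mul(Mul(6, 4), Add(-4, Mul(6, 4))), 9780), -1)) = Mul(Add(Add(2782, 76), 39982), Pow(Add(Mul(24, Add(-4, 24)), 9780), -1)) = Mul(Add(2858, 39982), Pow(Add(Mul(24, 20), 9780), -1)) = Mul(42840, Pow(Add(480, 9780), -1)) = Mul(42840, Pow(10260, -1)) = Mul(42840, Rational(1, 10260)) = Rational(238, 57)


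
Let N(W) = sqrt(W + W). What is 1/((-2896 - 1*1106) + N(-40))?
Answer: -2001/8008042 - I*sqrt(5)/4004021 ≈ -0.00024987 - 5.5846e-7*I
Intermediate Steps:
N(W) = sqrt(2)*sqrt(W) (N(W) = sqrt(2*W) = sqrt(2)*sqrt(W))
1/((-2896 - 1*1106) + N(-40)) = 1/((-2896 - 1*1106) + sqrt(2)*sqrt(-40)) = 1/((-2896 - 1106) + sqrt(2)*(2*I*sqrt(10))) = 1/(-4002 + 4*I*sqrt(5))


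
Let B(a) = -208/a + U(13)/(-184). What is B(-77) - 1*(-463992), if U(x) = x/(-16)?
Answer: 105182031849/226688 ≈ 4.6399e+5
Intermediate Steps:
U(x) = -x/16 (U(x) = x*(-1/16) = -x/16)
B(a) = 13/2944 - 208/a (B(a) = -208/a - 1/16*13/(-184) = -208/a - 13/16*(-1/184) = -208/a + 13/2944 = 13/2944 - 208/a)
B(-77) - 1*(-463992) = (13/2944 - 208/(-77)) - 1*(-463992) = (13/2944 - 208*(-1/77)) + 463992 = (13/2944 + 208/77) + 463992 = 613353/226688 + 463992 = 105182031849/226688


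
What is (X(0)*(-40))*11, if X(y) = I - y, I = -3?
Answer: 1320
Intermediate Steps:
X(y) = -3 - y
(X(0)*(-40))*11 = ((-3 - 1*0)*(-40))*11 = ((-3 + 0)*(-40))*11 = -3*(-40)*11 = 120*11 = 1320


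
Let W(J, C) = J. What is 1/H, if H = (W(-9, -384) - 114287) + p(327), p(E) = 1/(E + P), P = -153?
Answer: -174/19887503 ≈ -8.7492e-6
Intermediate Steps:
p(E) = 1/(-153 + E) (p(E) = 1/(E - 153) = 1/(-153 + E))
H = -19887503/174 (H = (-9 - 114287) + 1/(-153 + 327) = -114296 + 1/174 = -19887503/174 ≈ -1.1430e+5)
1/H = 1/(-19887503/174) = -174/19887503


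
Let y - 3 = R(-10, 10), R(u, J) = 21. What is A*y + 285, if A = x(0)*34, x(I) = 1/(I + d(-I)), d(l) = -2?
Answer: -123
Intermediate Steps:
y = 24 (y = 3 + 21 = 24)
x(I) = 1/(-2 + I) (x(I) = 1/(I - 2) = 1/(-2 + I))
A = -17 (A = 34/(-2 + 0) = 34/(-2) = -½*34 = -17)
A*y + 285 = -17*24 + 285 = -408 + 285 = -123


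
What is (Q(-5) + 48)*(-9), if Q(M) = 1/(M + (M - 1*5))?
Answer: -2157/5 ≈ -431.40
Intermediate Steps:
Q(M) = 1/(-5 + 2*M) (Q(M) = 1/(M + (M - 5)) = 1/(M + (-5 + M)) = 1/(-5 + 2*M))
(Q(-5) + 48)*(-9) = (1/(-5 + 2*(-5)) + 48)*(-9) = (1/(-5 - 10) + 48)*(-9) = (1/(-15) + 48)*(-9) = (-1/15 + 48)*(-9) = (719/15)*(-9) = -2157/5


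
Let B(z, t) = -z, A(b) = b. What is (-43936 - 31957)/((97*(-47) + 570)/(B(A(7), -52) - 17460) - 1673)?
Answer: 1325623031/29218302 ≈ 45.370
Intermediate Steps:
(-43936 - 31957)/((97*(-47) + 570)/(B(A(7), -52) - 17460) - 1673) = (-43936 - 31957)/((97*(-47) + 570)/(-1*7 - 17460) - 1673) = -75893/((-4559 + 570)/(-7 - 17460) - 1673) = -75893/(-3989/(-17467) - 1673) = -75893/(-3989*(-1/17467) - 1673) = -75893/(3989/17467 - 1673) = -75893/(-29218302/17467) = -75893*(-17467/29218302) = 1325623031/29218302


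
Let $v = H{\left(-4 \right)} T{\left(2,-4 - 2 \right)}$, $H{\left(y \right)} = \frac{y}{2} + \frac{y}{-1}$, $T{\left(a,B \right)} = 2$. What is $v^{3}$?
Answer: $64$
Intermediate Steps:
$H{\left(y \right)} = - \frac{y}{2}$ ($H{\left(y \right)} = y \frac{1}{2} + y \left(-1\right) = \frac{y}{2} - y = - \frac{y}{2}$)
$v = 4$ ($v = \left(- \frac{1}{2}\right) \left(-4\right) 2 = 2 \cdot 2 = 4$)
$v^{3} = 4^{3} = 64$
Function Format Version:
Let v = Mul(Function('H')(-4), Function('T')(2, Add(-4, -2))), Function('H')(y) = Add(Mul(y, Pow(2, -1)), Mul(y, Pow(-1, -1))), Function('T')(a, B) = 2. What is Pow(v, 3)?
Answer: 64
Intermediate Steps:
Function('H')(y) = Mul(Rational(-1, 2), y) (Function('H')(y) = Add(Mul(y, Rational(1, 2)), Mul(y, -1)) = Add(Mul(Rational(1, 2), y), Mul(-1, y)) = Mul(Rational(-1, 2), y))
v = 4 (v = Mul(Mul(Rational(-1, 2), -4), 2) = Mul(2, 2) = 4)
Pow(v, 3) = Pow(4, 3) = 64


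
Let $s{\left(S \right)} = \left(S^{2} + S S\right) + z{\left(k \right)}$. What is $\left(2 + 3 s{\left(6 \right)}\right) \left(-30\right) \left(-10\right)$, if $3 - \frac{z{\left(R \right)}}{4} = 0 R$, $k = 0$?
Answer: $76200$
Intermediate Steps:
$z{\left(R \right)} = 12$ ($z{\left(R \right)} = 12 - 4 \cdot 0 R = 12 - 0 = 12 + 0 = 12$)
$s{\left(S \right)} = 12 + 2 S^{2}$ ($s{\left(S \right)} = \left(S^{2} + S S\right) + 12 = \left(S^{2} + S^{2}\right) + 12 = 2 S^{2} + 12 = 12 + 2 S^{2}$)
$\left(2 + 3 s{\left(6 \right)}\right) \left(-30\right) \left(-10\right) = \left(2 + 3 \left(12 + 2 \cdot 6^{2}\right)\right) \left(-30\right) \left(-10\right) = \left(2 + 3 \left(12 + 2 \cdot 36\right)\right) \left(-30\right) \left(-10\right) = \left(2 + 3 \left(12 + 72\right)\right) \left(-30\right) \left(-10\right) = \left(2 + 3 \cdot 84\right) \left(-30\right) \left(-10\right) = \left(2 + 252\right) \left(-30\right) \left(-10\right) = 254 \left(-30\right) \left(-10\right) = \left(-7620\right) \left(-10\right) = 76200$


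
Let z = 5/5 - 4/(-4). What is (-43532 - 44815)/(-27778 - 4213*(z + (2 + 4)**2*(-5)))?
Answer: -29449/240712 ≈ -0.12234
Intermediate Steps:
z = 2 (z = 5*(1/5) - 4*(-1/4) = 1 + 1 = 2)
(-43532 - 44815)/(-27778 - 4213*(z + (2 + 4)**2*(-5))) = (-43532 - 44815)/(-27778 - 4213*(2 + (2 + 4)**2*(-5))) = -88347/(-27778 - 4213*(2 + 6**2*(-5))) = -88347/(-27778 - 4213*(2 + 36*(-5))) = -88347/(-27778 - 4213*(2 - 180)) = -88347/(-27778 - 4213*(-178)) = -88347/(-27778 + 749914) = -88347/722136 = -88347*1/722136 = -29449/240712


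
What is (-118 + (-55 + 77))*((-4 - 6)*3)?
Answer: 2880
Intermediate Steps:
(-118 + (-55 + 77))*((-4 - 6)*3) = (-118 + 22)*(-10*3) = -96*(-30) = 2880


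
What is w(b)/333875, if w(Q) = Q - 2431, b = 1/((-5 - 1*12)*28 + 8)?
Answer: -1137709/156253500 ≈ -0.0072812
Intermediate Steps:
b = -1/468 (b = 1/((-5 - 12)*28 + 8) = 1/(-17*28 + 8) = 1/(-476 + 8) = 1/(-468) = -1/468 ≈ -0.0021368)
w(Q) = -2431 + Q
w(b)/333875 = (-2431 - 1/468)/333875 = -1137709/468*1/333875 = -1137709/156253500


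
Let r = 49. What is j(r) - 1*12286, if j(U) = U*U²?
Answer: 105363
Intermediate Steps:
j(U) = U³
j(r) - 1*12286 = 49³ - 1*12286 = 117649 - 12286 = 105363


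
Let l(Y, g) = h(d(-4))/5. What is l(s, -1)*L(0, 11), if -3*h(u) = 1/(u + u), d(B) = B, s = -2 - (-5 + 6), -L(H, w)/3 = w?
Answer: -11/40 ≈ -0.27500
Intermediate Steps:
L(H, w) = -3*w
s = -3 (s = -2 - 1*1 = -2 - 1 = -3)
h(u) = -1/(6*u) (h(u) = -1/(3*(u + u)) = -1/(2*u)/3 = -1/(6*u))
l(Y, g) = 1/120 (l(Y, g) = -1/6/(-4)/5 = -1/6*(-1/4)*(1/5) = (1/24)*(1/5) = 1/120)
l(s, -1)*L(0, 11) = (-3*11)/120 = (1/120)*(-33) = -11/40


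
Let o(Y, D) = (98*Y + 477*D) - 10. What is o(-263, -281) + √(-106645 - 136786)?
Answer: -159821 + I*√243431 ≈ -1.5982e+5 + 493.39*I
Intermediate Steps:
o(Y, D) = -10 + 98*Y + 477*D
o(-263, -281) + √(-106645 - 136786) = (-10 + 98*(-263) + 477*(-281)) + √(-106645 - 136786) = (-10 - 25774 - 134037) + √(-243431) = -159821 + I*√243431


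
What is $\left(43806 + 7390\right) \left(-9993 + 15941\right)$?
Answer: $304513808$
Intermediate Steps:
$\left(43806 + 7390\right) \left(-9993 + 15941\right) = 51196 \cdot 5948 = 304513808$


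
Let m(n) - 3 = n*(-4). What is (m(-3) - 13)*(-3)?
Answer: -6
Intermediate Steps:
m(n) = 3 - 4*n (m(n) = 3 + n*(-4) = 3 - 4*n)
(m(-3) - 13)*(-3) = ((3 - 4*(-3)) - 13)*(-3) = ((3 + 12) - 13)*(-3) = (15 - 13)*(-3) = 2*(-3) = -6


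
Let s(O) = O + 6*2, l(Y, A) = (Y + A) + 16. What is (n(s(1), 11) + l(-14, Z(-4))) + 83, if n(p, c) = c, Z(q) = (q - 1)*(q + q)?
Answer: 136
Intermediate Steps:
Z(q) = 2*q*(-1 + q) (Z(q) = (-1 + q)*(2*q) = 2*q*(-1 + q))
l(Y, A) = 16 + A + Y (l(Y, A) = (A + Y) + 16 = 16 + A + Y)
s(O) = 12 + O (s(O) = O + 12 = 12 + O)
(n(s(1), 11) + l(-14, Z(-4))) + 83 = (11 + (16 + 2*(-4)*(-1 - 4) - 14)) + 83 = (11 + (16 + 2*(-4)*(-5) - 14)) + 83 = (11 + (16 + 40 - 14)) + 83 = (11 + 42) + 83 = 53 + 83 = 136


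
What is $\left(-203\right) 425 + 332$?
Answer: $-85943$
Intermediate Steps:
$\left(-203\right) 425 + 332 = -86275 + 332 = -85943$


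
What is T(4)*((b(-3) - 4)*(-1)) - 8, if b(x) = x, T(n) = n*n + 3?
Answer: 125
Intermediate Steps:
T(n) = 3 + n**2 (T(n) = n**2 + 3 = 3 + n**2)
T(4)*((b(-3) - 4)*(-1)) - 8 = (3 + 4**2)*((-3 - 4)*(-1)) - 8 = (3 + 16)*(-7*(-1)) - 8 = 19*7 - 8 = 133 - 8 = 125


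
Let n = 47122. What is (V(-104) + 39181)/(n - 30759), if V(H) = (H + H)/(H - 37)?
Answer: 5524729/2307183 ≈ 2.3946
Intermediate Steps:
V(H) = 2*H/(-37 + H) (V(H) = (2*H)/(-37 + H) = 2*H/(-37 + H))
(V(-104) + 39181)/(n - 30759) = (2*(-104)/(-37 - 104) + 39181)/(47122 - 30759) = (2*(-104)/(-141) + 39181)/16363 = (2*(-104)*(-1/141) + 39181)*(1/16363) = (208/141 + 39181)*(1/16363) = (5524729/141)*(1/16363) = 5524729/2307183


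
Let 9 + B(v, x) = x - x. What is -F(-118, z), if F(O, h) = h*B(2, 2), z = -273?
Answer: -2457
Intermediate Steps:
B(v, x) = -9 (B(v, x) = -9 + (x - x) = -9 + 0 = -9)
F(O, h) = -9*h (F(O, h) = h*(-9) = -9*h)
-F(-118, z) = -(-9)*(-273) = -1*2457 = -2457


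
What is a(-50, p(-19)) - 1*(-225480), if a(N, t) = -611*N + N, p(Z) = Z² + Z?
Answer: 255980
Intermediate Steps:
p(Z) = Z + Z²
a(N, t) = -610*N
a(-50, p(-19)) - 1*(-225480) = -610*(-50) - 1*(-225480) = 30500 + 225480 = 255980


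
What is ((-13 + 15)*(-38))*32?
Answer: -2432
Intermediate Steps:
((-13 + 15)*(-38))*32 = (2*(-38))*32 = -76*32 = -2432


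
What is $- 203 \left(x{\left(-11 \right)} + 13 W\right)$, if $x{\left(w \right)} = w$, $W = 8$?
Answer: $-18879$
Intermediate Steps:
$- 203 \left(x{\left(-11 \right)} + 13 W\right) = - 203 \left(-11 + 13 \cdot 8\right) = - 203 \left(-11 + 104\right) = \left(-203\right) 93 = -18879$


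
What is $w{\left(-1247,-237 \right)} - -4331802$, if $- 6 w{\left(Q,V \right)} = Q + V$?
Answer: $\frac{12996148}{3} \approx 4.332 \cdot 10^{6}$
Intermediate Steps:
$w{\left(Q,V \right)} = - \frac{Q}{6} - \frac{V}{6}$ ($w{\left(Q,V \right)} = - \frac{Q + V}{6} = - \frac{Q}{6} - \frac{V}{6}$)
$w{\left(-1247,-237 \right)} - -4331802 = \left(\left(- \frac{1}{6}\right) \left(-1247\right) - - \frac{79}{2}\right) - -4331802 = \left(\frac{1247}{6} + \frac{79}{2}\right) + 4331802 = \frac{742}{3} + 4331802 = \frac{12996148}{3}$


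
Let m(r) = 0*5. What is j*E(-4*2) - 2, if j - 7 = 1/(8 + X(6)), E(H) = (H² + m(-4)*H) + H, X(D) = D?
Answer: 394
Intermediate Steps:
m(r) = 0
E(H) = H + H² (E(H) = (H² + 0*H) + H = (H² + 0) + H = H² + H = H + H²)
j = 99/14 (j = 7 + 1/(8 + 6) = 7 + 1/14 = 99/14 ≈ 7.0714)
j*E(-4*2) - 2 = 99*((-4*2)*(1 - 4*2))/14 - 2 = 99*(-8*(1 - 8))/14 - 2 = 99*(-8*(-7))/14 - 2 = (99/14)*56 - 2 = 396 - 2 = 394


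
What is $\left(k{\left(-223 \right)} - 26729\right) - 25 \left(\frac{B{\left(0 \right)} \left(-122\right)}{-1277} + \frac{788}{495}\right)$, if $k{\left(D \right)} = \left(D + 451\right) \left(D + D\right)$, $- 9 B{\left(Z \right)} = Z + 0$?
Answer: $- \frac{12717223}{99} \approx -1.2846 \cdot 10^{5}$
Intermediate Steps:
$B{\left(Z \right)} = - \frac{Z}{9}$ ($B{\left(Z \right)} = - \frac{Z + 0}{9} = - \frac{Z}{9}$)
$k{\left(D \right)} = 2 D \left(451 + D\right)$ ($k{\left(D \right)} = \left(451 + D\right) 2 D = 2 D \left(451 + D\right)$)
$\left(k{\left(-223 \right)} - 26729\right) - 25 \left(\frac{B{\left(0 \right)} \left(-122\right)}{-1277} + \frac{788}{495}\right) = \left(2 \left(-223\right) \left(451 - 223\right) - 26729\right) - 25 \left(\frac{\left(- \frac{1}{9}\right) 0 \left(-122\right)}{-1277} + \frac{788}{495}\right) = \left(2 \left(-223\right) 228 - 26729\right) - 25 \left(0 \left(-122\right) \left(- \frac{1}{1277}\right) + 788 \cdot \frac{1}{495}\right) = \left(-101688 - 26729\right) - 25 \left(0 \left(- \frac{1}{1277}\right) + \frac{788}{495}\right) = -128417 - 25 \left(0 + \frac{788}{495}\right) = -128417 - \frac{3940}{99} = - \frac{12717223}{99}$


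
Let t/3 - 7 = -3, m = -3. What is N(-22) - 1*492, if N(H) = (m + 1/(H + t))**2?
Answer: -48239/100 ≈ -482.39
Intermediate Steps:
t = 12 (t = 21 + 3*(-3) = 21 - 9 = 12)
N(H) = (-3 + 1/(12 + H))**2 (N(H) = (-3 + 1/(H + 12))**2 = (-3 + 1/(12 + H))**2)
N(-22) - 1*492 = (35 + 3*(-22))**2/(12 - 22)**2 - 1*492 = (35 - 66)**2/(-10)**2 - 492 = (1/100)*(-31)**2 - 492 = (1/100)*961 - 492 = 961/100 - 492 = -48239/100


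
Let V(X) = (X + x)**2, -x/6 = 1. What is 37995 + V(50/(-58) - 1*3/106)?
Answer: 359481475381/9449476 ≈ 38043.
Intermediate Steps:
x = -6 (x = -6*1 = -6)
V(X) = (-6 + X)**2 (V(X) = (X - 6)**2 = (-6 + X)**2)
37995 + V(50/(-58) - 1*3/106) = 37995 + (-6 + (50/(-58) - 1*3/106))**2 = 37995 + (-6 + (50*(-1/58) - 3*1/106))**2 = 37995 + (-6 + (-25/29 - 3/106))**2 = 37995 + (-6 - 2737/3074)**2 = 37995 + (-21181/3074)**2 = 37995 + 448634761/9449476 = 359481475381/9449476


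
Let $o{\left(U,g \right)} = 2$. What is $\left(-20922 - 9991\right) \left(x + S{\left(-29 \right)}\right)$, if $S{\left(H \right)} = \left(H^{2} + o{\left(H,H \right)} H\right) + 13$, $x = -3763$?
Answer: $91718871$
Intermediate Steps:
$S{\left(H \right)} = 13 + H^{2} + 2 H$ ($S{\left(H \right)} = \left(H^{2} + 2 H\right) + 13 = 13 + H^{2} + 2 H$)
$\left(-20922 - 9991\right) \left(x + S{\left(-29 \right)}\right) = \left(-20922 - 9991\right) \left(-3763 + \left(13 + \left(-29\right)^{2} + 2 \left(-29\right)\right)\right) = - 30913 \left(-3763 + \left(13 + 841 - 58\right)\right) = - 30913 \left(-3763 + 796\right) = \left(-30913\right) \left(-2967\right) = 91718871$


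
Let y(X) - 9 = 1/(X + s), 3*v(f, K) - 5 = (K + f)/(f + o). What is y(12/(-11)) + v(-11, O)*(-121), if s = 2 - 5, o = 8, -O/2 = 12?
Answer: -9952/15 ≈ -663.47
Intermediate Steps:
O = -24 (O = -2*12 = -24)
s = -3
v(f, K) = 5/3 + (K + f)/(3*(8 + f)) (v(f, K) = 5/3 + ((K + f)/(f + 8))/3 = 5/3 + ((K + f)/(8 + f))/3 = 5/3 + (K + f)/(3*(8 + f)))
y(X) = 9 + 1/(-3 + X) (y(X) = 9 + 1/(X - 3) = 9 + 1/(-3 + X))
y(12/(-11)) + v(-11, O)*(-121) = (-26 + 9*(12/(-11)))/(-3 + 12/(-11)) + ((40 - 24 + 6*(-11))/(3*(8 - 11)))*(-121) = (-26 + 9*(12*(-1/11)))/(-3 + 12*(-1/11)) + ((⅓)*(40 - 24 - 66)/(-3))*(-121) = (-26 + 9*(-12/11))/(-3 - 12/11) + ((⅓)*(-⅓)*(-50))*(-121) = (-26 - 108/11)/(-45/11) + (50/9)*(-121) = -11/45*(-394/11) - 6050/9 = 394/45 - 6050/9 = -9952/15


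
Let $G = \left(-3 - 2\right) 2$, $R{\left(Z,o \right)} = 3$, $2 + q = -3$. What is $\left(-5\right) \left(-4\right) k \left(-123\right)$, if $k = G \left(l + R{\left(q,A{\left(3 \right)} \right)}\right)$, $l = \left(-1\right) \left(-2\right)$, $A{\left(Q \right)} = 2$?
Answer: $123000$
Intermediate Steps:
$q = -5$ ($q = -2 - 3 = -5$)
$l = 2$
$G = -10$ ($G = \left(-5\right) 2 = -10$)
$k = -50$ ($k = - 10 \left(2 + 3\right) = \left(-10\right) 5 = -50$)
$\left(-5\right) \left(-4\right) k \left(-123\right) = \left(-5\right) \left(-4\right) \left(-50\right) \left(-123\right) = 20 \left(-50\right) \left(-123\right) = \left(-1000\right) \left(-123\right) = 123000$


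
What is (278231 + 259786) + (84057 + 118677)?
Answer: 740751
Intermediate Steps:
(278231 + 259786) + (84057 + 118677) = 538017 + 202734 = 740751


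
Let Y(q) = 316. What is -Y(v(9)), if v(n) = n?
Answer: -316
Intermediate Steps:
-Y(v(9)) = -1*316 = -316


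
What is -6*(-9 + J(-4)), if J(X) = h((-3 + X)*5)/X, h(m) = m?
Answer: 3/2 ≈ 1.5000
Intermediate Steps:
J(X) = (-15 + 5*X)/X (J(X) = ((-3 + X)*5)/X = (-15 + 5*X)/X)
-6*(-9 + J(-4)) = -6*(-9 + (5 - 15/(-4))) = -6*(-9 + (5 - 15*(-1/4))) = -6*(-9 + (5 + 15/4)) = -6*(-9 + 35/4) = -6*(-1/4) = 3/2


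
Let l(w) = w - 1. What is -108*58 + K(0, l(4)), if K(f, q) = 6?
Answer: -6258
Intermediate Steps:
l(w) = -1 + w
-108*58 + K(0, l(4)) = -108*58 + 6 = -6264 + 6 = -6258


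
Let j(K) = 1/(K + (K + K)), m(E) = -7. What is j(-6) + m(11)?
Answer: -127/18 ≈ -7.0556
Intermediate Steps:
j(K) = 1/(3*K) (j(K) = 1/(K + 2*K) = 1/(3*K))
j(-6) + m(11) = (1/3)/(-6) - 7 = (1/3)*(-1/6) - 7 = -1/18 - 7 = -127/18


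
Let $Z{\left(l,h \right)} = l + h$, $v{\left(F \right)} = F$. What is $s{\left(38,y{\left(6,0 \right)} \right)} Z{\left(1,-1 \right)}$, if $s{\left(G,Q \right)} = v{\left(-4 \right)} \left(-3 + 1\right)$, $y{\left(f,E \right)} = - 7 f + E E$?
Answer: $0$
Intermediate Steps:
$y{\left(f,E \right)} = E^{2} - 7 f$ ($y{\left(f,E \right)} = - 7 f + E^{2} = E^{2} - 7 f$)
$Z{\left(l,h \right)} = h + l$
$s{\left(G,Q \right)} = 8$ ($s{\left(G,Q \right)} = - 4 \left(-3 + 1\right) = \left(-4\right) \left(-2\right) = 8$)
$s{\left(38,y{\left(6,0 \right)} \right)} Z{\left(1,-1 \right)} = 8 \left(-1 + 1\right) = 8 \cdot 0 = 0$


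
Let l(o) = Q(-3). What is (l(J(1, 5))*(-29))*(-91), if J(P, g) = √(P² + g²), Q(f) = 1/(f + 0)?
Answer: -2639/3 ≈ -879.67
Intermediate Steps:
Q(f) = 1/f
l(o) = -⅓ (l(o) = 1/(-3) = -⅓)
(l(J(1, 5))*(-29))*(-91) = -⅓*(-29)*(-91) = (29/3)*(-91) = -2639/3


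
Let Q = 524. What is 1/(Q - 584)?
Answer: -1/60 ≈ -0.016667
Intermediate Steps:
1/(Q - 584) = 1/(524 - 584) = 1/(-60) = -1/60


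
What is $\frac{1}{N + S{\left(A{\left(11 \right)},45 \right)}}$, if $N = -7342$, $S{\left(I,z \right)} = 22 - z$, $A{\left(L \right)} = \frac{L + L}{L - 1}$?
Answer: $- \frac{1}{7365} \approx -0.00013578$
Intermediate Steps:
$A{\left(L \right)} = \frac{2 L}{-1 + L}$
$\frac{1}{N + S{\left(A{\left(11 \right)},45 \right)}} = \frac{1}{-7342 + \left(22 - 45\right)} = \frac{1}{-7342 - 23} = \frac{1}{-7365} = - \frac{1}{7365}$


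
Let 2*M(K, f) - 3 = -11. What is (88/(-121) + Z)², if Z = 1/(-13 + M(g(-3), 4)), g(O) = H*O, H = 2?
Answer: 21609/34969 ≈ 0.61795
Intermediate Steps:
g(O) = 2*O
M(K, f) = -4 (M(K, f) = 3/2 + (½)*(-11) = 3/2 - 11/2 = -4)
Z = -1/17 (Z = 1/(-13 - 4) = 1/(-17) = -1/17 ≈ -0.058824)
(88/(-121) + Z)² = (88/(-121) - 1/17)² = (88*(-1/121) - 1/17)² = (-8/11 - 1/17)² = (-147/187)² = 21609/34969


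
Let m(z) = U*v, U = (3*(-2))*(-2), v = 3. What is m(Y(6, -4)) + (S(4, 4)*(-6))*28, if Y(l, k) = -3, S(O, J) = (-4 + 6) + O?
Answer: -972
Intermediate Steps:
S(O, J) = 2 + O
U = 12 (U = -6*(-2) = 12)
m(z) = 36 (m(z) = 12*3 = 36)
m(Y(6, -4)) + (S(4, 4)*(-6))*28 = 36 + ((2 + 4)*(-6))*28 = 36 + (6*(-6))*28 = 36 - 36*28 = 36 - 1008 = -972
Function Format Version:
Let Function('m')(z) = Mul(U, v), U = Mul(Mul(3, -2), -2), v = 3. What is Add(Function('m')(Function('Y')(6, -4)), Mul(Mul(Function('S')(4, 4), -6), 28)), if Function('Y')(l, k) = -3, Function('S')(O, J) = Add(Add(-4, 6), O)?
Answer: -972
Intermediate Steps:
Function('S')(O, J) = Add(2, O)
U = 12 (U = Mul(-6, -2) = 12)
Function('m')(z) = 36 (Function('m')(z) = Mul(12, 3) = 36)
Add(Function('m')(Function('Y')(6, -4)), Mul(Mul(Function('S')(4, 4), -6), 28)) = Add(36, Mul(Mul(Add(2, 4), -6), 28)) = Add(36, Mul(Mul(6, -6), 28)) = Add(36, Mul(-36, 28)) = Add(36, -1008) = -972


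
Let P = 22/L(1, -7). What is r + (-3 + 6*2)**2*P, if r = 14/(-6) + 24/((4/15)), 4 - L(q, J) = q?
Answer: 2045/3 ≈ 681.67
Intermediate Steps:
L(q, J) = 4 - q
P = 22/3 (P = 22/(4 - 1*1) = 22/(4 - 1) = 22/3 ≈ 7.3333)
r = 263/3 (r = 14*(-1/6) + 24/((4*(1/15))) = -7/3 + 24/(4/15) = -7/3 + 24*(15/4) = -7/3 + 90 = 263/3 ≈ 87.667)
r + (-3 + 6*2)**2*P = 263/3 + (-3 + 6*2)**2*(22/3) = 263/3 + (-3 + 12)**2*(22/3) = 263/3 + 9**2*(22/3) = 263/3 + 81*(22/3) = 263/3 + 594 = 2045/3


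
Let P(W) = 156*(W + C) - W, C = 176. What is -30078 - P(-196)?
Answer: -27154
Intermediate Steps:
P(W) = 27456 + 155*W (P(W) = 156*(W + 176) - W = 156*(176 + W) - W = (27456 + 156*W) - W = 27456 + 155*W)
-30078 - P(-196) = -30078 - (27456 + 155*(-196)) = -30078 - (27456 - 30380) = -30078 - 1*(-2924) = -30078 + 2924 = -27154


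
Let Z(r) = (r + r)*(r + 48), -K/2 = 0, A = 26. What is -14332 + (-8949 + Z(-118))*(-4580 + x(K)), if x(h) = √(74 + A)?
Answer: -34613802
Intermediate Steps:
K = 0 (K = -2*0 = 0)
Z(r) = 2*r*(48 + r) (Z(r) = (2*r)*(48 + r) = 2*r*(48 + r))
x(h) = 10 (x(h) = √(74 + 26) = √100 = 10)
-14332 + (-8949 + Z(-118))*(-4580 + x(K)) = -14332 + (-8949 + 2*(-118)*(48 - 118))*(-4580 + 10) = -14332 + (-8949 + 2*(-118)*(-70))*(-4570) = -14332 + (-8949 + 16520)*(-4570) = -14332 + 7571*(-4570) = -14332 - 34599470 = -34613802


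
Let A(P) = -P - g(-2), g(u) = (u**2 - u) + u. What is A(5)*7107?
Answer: -63963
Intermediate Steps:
g(u) = u**2
A(P) = -4 - P (A(P) = -P - 1*(-2)**2 = -P - 1*4 = -P - 4 = -4 - P)
A(5)*7107 = (-4 - 1*5)*7107 = (-4 - 5)*7107 = -9*7107 = -63963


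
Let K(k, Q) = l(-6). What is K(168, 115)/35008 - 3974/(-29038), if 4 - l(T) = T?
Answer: 34853043/254140576 ≈ 0.13714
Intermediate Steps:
l(T) = 4 - T
K(k, Q) = 10 (K(k, Q) = 4 - 1*(-6) = 4 + 6 = 10)
K(168, 115)/35008 - 3974/(-29038) = 10/35008 - 3974/(-29038) = 10*(1/35008) - 3974*(-1/29038) = 5/17504 + 1987/14519 = 34853043/254140576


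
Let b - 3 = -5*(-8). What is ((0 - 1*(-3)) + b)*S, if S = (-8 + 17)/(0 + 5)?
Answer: 414/5 ≈ 82.800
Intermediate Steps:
b = 43 (b = 3 - 5*(-8) = 3 + 40 = 43)
S = 9/5 ≈ 1.8000
((0 - 1*(-3)) + b)*S = ((0 - 1*(-3)) + 43)*(9/5) = ((0 + 3) + 43)*(9/5) = (3 + 43)*(9/5) = 46*(9/5) = 414/5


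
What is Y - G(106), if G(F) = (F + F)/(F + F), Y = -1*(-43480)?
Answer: 43479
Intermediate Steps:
Y = 43480
G(F) = 1 (G(F) = (2*F)/((2*F)) = (2*F)*(1/(2*F)) = 1)
Y - G(106) = 43480 - 1*1 = 43480 - 1 = 43479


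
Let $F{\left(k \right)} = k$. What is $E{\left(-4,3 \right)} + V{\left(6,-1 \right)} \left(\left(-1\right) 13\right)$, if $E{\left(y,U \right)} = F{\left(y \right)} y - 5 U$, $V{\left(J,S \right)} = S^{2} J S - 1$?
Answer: $92$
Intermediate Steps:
$V{\left(J,S \right)} = -1 + J S^{3}$ ($V{\left(J,S \right)} = J S^{2} S - 1 = J S^{3} - 1 = -1 + J S^{3}$)
$E{\left(y,U \right)} = y^{2} - 5 U$ ($E{\left(y,U \right)} = y y - 5 U = y^{2} - 5 U$)
$E{\left(-4,3 \right)} + V{\left(6,-1 \right)} \left(\left(-1\right) 13\right) = \left(\left(-4\right)^{2} - 15\right) + \left(-1 + 6 \left(-1\right)^{3}\right) \left(\left(-1\right) 13\right) = \left(16 - 15\right) + \left(-1 + 6 \left(-1\right)\right) \left(-13\right) = 1 + \left(-1 - 6\right) \left(-13\right) = 1 - -91 = 1 + 91 = 92$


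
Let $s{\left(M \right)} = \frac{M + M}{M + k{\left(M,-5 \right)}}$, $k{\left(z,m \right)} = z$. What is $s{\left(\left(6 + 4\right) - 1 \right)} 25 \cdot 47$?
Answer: $1175$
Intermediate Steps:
$s{\left(M \right)} = 1$ ($s{\left(M \right)} = \frac{M + M}{M + M} = \frac{2 M}{2 M} = 2 M \frac{1}{2 M} = 1$)
$s{\left(\left(6 + 4\right) - 1 \right)} 25 \cdot 47 = 1 \cdot 25 \cdot 47 = 25 \cdot 47 = 1175$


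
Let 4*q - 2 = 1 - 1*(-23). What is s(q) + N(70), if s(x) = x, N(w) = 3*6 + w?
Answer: 189/2 ≈ 94.500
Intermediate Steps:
q = 13/2 (q = 1/2 + (1 - 1*(-23))/4 = 1/2 + (1 + 23)/4 = 1/2 + (1/4)*24 = 1/2 + 6 = 13/2 ≈ 6.5000)
N(w) = 18 + w
s(q) + N(70) = 13/2 + (18 + 70) = 13/2 + 88 = 189/2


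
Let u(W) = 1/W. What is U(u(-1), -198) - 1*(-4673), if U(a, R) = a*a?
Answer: 4674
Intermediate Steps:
U(a, R) = a²
U(u(-1), -198) - 1*(-4673) = (1/(-1))² - 1*(-4673) = (-1)² + 4673 = 1 + 4673 = 4674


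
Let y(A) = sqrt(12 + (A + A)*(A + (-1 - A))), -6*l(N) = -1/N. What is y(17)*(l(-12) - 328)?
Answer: -23617*I*sqrt(22)/72 ≈ -1538.5*I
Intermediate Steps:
l(N) = 1/(6*N) (l(N) = -(-1)/(6*N) = 1/(6*N))
y(A) = sqrt(12 - 2*A) (y(A) = sqrt(12 + (2*A)*(-1)) = sqrt(12 - 2*A))
y(17)*(l(-12) - 328) = sqrt(12 - 2*17)*((1/6)/(-12) - 328) = sqrt(12 - 34)*((1/6)*(-1/12) - 328) = sqrt(-22)*(-1/72 - 328) = (I*sqrt(22))*(-23617/72) = -23617*I*sqrt(22)/72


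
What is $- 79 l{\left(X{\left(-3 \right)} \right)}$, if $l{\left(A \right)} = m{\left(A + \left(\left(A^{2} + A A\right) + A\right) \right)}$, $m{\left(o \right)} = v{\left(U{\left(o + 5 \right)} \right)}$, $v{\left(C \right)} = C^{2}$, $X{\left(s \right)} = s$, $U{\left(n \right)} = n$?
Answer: $-22831$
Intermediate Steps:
$m{\left(o \right)} = \left(5 + o\right)^{2}$ ($m{\left(o \right)} = \left(o + 5\right)^{2} = \left(5 + o\right)^{2}$)
$l{\left(A \right)} = \left(5 + 2 A + 2 A^{2}\right)^{2}$ ($l{\left(A \right)} = \left(5 + \left(A + \left(\left(A^{2} + A A\right) + A\right)\right)\right)^{2} = \left(5 + \left(A + \left(\left(A^{2} + A^{2}\right) + A\right)\right)\right)^{2} = \left(5 + \left(A + \left(2 A^{2} + A\right)\right)\right)^{2} = \left(5 + \left(A + \left(A + 2 A^{2}\right)\right)\right)^{2} = \left(5 + \left(2 A + 2 A^{2}\right)\right)^{2} = \left(5 + 2 A + 2 A^{2}\right)^{2}$)
$- 79 l{\left(X{\left(-3 \right)} \right)} = - 79 \left(5 + 2 \left(-3\right) \left(1 - 3\right)\right)^{2} = - 79 \left(5 + 2 \left(-3\right) \left(-2\right)\right)^{2} = - 79 \left(5 + 12\right)^{2} = - 79 \cdot 17^{2} = \left(-79\right) 289 = -22831$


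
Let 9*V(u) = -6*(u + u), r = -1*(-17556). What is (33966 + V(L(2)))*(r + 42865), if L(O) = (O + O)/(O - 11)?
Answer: 55411978258/27 ≈ 2.0523e+9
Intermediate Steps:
L(O) = 2*O/(-11 + O) (L(O) = (2*O)/(-11 + O) = 2*O/(-11 + O))
r = 17556
V(u) = -4*u/3 (V(u) = (-6*(u + u))/9 = (-12*u)/9 = -4*u/3)
(33966 + V(L(2)))*(r + 42865) = (33966 - 8*2/(3*(-11 + 2)))*(17556 + 42865) = (33966 - 8*2/(3*(-9)))*60421 = (33966 - 8*2*(-1)/(3*9))*60421 = (33966 - 4/3*(-4/9))*60421 = (33966 + 16/27)*60421 = (917098/27)*60421 = 55411978258/27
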